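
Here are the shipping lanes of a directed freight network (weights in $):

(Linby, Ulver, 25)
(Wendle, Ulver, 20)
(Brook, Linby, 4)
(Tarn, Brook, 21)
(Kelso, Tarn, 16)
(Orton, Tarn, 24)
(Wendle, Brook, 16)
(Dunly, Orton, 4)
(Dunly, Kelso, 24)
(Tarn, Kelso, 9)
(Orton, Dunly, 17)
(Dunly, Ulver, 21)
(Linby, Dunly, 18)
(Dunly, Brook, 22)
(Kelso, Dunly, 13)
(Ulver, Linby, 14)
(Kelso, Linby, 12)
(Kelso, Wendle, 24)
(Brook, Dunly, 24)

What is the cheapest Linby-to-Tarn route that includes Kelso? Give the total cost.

Shortest Linby→Kelso: Linby–Dunly–Kelso = 42
Shortest Kelso→Tarn: Kelso–Tarn = 16
Total via Kelso: 42 + 16 = $58.

$58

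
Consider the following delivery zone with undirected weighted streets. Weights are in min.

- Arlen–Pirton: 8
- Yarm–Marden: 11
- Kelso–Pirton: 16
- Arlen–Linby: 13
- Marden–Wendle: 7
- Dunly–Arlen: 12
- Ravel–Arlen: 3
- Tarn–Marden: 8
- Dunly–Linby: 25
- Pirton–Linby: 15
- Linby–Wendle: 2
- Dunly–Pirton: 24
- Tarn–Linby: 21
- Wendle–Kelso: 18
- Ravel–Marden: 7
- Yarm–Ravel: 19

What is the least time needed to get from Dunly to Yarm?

Compare a few routes:
Dunly → Linby → Wendle → Marden → Yarm: 25+2+7+11 = 45
Dunly → Arlen → Ravel → Yarm: 12+3+19 = 34
Dunly → Arlen → Ravel → Marden → Yarm: 12+3+7+11 = 33
Cheapest is Dunly → Arlen → Ravel → Marden → Yarm at 33 min.

33 min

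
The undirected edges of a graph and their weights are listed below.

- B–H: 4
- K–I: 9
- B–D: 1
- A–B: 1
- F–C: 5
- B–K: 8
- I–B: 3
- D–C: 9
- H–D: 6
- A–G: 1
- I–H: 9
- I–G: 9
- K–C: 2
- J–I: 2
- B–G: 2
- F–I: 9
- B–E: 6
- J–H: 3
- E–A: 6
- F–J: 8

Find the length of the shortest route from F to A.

Shortest distances from F:
F: 0
C: 5  (via F)
K: 7  (via C)
J: 8  (via F)
I: 9  (via F)
H: 11  (via J)
B: 12  (via I)
A: 13  (via B)
Shortest route: F → I → B → A = 13.

13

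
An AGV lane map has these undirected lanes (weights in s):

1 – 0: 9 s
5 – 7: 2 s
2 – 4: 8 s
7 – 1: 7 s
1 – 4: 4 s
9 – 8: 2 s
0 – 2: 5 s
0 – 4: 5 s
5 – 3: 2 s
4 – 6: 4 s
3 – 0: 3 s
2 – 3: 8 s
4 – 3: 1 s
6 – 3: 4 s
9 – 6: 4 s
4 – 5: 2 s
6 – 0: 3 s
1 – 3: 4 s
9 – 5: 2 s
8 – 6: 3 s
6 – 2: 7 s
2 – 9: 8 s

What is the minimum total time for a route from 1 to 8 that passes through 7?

Shortest 1→7: 1 → 7 = 7
Shortest 7→8: 7 → 5 → 9 → 8 = 6
Total via 7: 7 + 6 = 13 s.

13 s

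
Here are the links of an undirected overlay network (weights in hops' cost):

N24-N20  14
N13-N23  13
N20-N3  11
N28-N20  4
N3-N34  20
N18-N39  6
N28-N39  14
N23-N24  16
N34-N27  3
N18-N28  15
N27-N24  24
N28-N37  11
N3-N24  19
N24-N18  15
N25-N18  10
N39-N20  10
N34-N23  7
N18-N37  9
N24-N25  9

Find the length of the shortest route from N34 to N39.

Candidate routes:
N34 → N3 → N20 → N39: 20+11+10 = 41
N34 → N23 → N24 → N18 → N39: 7+16+15+6 = 44
The minimum is 41 hops' cost via N34 → N3 → N20 → N39.

41 hops' cost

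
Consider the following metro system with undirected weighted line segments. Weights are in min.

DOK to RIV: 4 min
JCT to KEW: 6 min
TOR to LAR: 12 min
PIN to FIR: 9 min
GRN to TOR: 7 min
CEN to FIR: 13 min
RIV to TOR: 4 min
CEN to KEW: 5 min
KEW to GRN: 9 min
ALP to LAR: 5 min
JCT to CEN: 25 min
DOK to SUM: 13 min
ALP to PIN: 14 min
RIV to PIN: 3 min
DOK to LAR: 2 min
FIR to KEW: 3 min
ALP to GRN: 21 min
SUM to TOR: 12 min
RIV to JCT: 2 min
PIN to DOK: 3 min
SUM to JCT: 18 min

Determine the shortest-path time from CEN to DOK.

17 min

Shortest distances from CEN:
CEN: 0
KEW: 5  (via CEN)
FIR: 8  (via KEW)
JCT: 11  (via KEW)
RIV: 13  (via JCT)
GRN: 14  (via KEW)
PIN: 16  (via RIV)
TOR: 17  (via RIV)
DOK: 17  (via RIV)
Shortest route: CEN → KEW → JCT → RIV → DOK = 17 min.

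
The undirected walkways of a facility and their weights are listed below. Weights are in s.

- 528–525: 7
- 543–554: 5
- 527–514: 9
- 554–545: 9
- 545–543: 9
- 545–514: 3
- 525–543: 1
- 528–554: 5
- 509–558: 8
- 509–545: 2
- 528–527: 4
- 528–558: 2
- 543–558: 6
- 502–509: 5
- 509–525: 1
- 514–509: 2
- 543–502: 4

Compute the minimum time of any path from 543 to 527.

12 s

Candidate routes:
543 → 525 → 528 → 527: 1+7+4 = 12
543 → 525 → 509 → 514 → 527: 1+1+2+9 = 13
543 → 554 → 528 → 527: 5+5+4 = 14
The minimum is 12 s via 543 → 525 → 528 → 527.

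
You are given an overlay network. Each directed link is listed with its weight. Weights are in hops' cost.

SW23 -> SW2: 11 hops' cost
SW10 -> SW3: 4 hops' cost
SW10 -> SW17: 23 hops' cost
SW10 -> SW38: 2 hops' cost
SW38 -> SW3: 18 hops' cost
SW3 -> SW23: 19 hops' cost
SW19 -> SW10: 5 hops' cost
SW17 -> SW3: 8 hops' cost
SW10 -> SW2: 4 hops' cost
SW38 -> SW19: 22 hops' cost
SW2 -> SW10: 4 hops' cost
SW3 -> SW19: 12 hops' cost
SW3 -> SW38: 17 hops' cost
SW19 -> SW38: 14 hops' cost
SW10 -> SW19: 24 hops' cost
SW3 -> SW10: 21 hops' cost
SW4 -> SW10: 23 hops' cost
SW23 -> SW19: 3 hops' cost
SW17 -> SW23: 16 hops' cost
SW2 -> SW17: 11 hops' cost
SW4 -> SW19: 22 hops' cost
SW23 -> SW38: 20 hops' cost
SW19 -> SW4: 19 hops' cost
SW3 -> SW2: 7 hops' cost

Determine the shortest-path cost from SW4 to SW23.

46 hops' cost

Running Dijkstra from SW4:
SW4: 0
SW19: 22  (via SW4)
SW10: 23  (via SW4)
SW38: 25  (via SW10)
SW2: 27  (via SW10)
SW3: 27  (via SW10)
SW17: 38  (via SW2)
SW23: 46  (via SW3)
Shortest route: SW4 → SW10 → SW3 → SW23 = 46 hops' cost.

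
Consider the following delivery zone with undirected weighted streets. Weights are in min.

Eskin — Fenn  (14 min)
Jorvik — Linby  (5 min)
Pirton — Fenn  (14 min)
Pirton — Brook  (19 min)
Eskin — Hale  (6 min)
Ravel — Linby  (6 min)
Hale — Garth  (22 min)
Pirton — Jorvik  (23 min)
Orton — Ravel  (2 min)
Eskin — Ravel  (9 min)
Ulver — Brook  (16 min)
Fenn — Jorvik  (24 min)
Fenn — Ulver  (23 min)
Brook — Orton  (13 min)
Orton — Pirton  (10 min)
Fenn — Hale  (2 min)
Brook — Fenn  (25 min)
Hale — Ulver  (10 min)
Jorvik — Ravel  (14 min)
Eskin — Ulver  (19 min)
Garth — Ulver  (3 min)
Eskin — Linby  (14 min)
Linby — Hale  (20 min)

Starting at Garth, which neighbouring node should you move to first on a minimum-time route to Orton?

Ulver

Compare a few routes:
Garth → Ulver → Brook → Orton: 3+16+13 = 32
Garth → Ulver → Hale → Eskin → Ravel → Orton: 3+10+6+9+2 = 30
The minimum is 30 min via Garth → Ulver → Hale → Eskin → Ravel → Orton.
So from Garth the first move is to Ulver.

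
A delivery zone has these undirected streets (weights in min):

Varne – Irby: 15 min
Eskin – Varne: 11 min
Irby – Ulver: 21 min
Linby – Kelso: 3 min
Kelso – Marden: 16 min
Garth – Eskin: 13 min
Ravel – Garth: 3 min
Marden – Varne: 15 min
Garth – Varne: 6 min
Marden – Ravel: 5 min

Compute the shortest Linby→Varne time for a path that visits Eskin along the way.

51 min

Best Linby to Eskin: Linby → Kelso → Marden → Ravel → Garth → Eskin costing 40
Shortest Eskin→Varne: Eskin → Varne = 11
Total via Eskin: 40 + 11 = 51 min.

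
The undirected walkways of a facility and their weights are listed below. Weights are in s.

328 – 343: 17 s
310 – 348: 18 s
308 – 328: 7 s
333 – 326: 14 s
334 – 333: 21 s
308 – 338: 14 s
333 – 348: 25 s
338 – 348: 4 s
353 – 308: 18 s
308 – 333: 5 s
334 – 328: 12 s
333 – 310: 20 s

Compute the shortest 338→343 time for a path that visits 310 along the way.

Shortest 338→310: 338–348–310 = 22
Best 310 to 343: 310–333–308–328–343 costing 49
Total via 310: 22 + 49 = 71 s.

71 s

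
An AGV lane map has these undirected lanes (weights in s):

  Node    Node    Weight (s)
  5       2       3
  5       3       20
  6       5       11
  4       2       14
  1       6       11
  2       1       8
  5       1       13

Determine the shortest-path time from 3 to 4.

37 s

Running Dijkstra from 3:
3: 0
5: 20  (via 3)
2: 23  (via 5)
1: 31  (via 2)
6: 31  (via 5)
4: 37  (via 2)
Shortest route: 3 → 5 → 2 → 4 = 37 s.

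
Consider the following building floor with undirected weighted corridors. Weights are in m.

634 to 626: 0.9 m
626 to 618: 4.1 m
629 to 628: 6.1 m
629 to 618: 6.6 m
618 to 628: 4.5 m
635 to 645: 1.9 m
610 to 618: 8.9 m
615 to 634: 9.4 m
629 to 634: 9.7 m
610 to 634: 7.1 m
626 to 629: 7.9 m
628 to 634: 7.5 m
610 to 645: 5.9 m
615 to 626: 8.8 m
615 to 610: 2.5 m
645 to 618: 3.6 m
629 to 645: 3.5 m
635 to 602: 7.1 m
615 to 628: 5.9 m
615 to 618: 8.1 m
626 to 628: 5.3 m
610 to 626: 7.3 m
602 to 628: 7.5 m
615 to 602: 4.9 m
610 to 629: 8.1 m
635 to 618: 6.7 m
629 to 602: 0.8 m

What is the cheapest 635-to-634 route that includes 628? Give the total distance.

Best 635 to 628: 635–645–618–628 costing 10
Best 628 to 634: 628–626–634 costing 6.2
Total via 628: 10 + 6.2 = 16.2 m.

16.2 m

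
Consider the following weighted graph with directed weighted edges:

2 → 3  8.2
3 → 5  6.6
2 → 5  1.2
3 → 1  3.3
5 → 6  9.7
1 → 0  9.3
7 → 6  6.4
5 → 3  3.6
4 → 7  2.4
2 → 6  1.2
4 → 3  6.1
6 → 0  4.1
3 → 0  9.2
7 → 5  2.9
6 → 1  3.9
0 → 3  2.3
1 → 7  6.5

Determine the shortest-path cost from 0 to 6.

Candidate routes:
0–3–5–6: 2.3+6.6+9.7 = 18.6
0–3–1–7–6: 2.3+3.3+6.5+6.4 = 18.5
0–3–1–7–5–6: 2.3+3.3+6.5+2.9+9.7 = 24.7
Cheapest is 0–3–1–7–6 at 18.5.

18.5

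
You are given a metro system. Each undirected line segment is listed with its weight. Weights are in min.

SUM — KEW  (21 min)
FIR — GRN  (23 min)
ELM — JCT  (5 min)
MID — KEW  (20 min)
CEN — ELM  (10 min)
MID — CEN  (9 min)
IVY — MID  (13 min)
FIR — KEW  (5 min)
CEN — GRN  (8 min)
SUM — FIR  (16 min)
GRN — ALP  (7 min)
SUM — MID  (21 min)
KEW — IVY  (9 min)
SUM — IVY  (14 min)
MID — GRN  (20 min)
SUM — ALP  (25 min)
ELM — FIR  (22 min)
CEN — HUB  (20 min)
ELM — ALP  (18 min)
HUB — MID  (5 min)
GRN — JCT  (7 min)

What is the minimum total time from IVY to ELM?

32 min

Compare a few routes:
IVY - KEW - FIR - ELM: 9+5+22 = 36
IVY - MID - GRN - JCT - ELM: 13+20+7+5 = 45
IVY - MID - CEN - GRN - JCT - ELM: 13+9+8+7+5 = 42
IVY - MID - CEN - ELM: 13+9+10 = 32
The minimum is 32 min via IVY - MID - CEN - ELM.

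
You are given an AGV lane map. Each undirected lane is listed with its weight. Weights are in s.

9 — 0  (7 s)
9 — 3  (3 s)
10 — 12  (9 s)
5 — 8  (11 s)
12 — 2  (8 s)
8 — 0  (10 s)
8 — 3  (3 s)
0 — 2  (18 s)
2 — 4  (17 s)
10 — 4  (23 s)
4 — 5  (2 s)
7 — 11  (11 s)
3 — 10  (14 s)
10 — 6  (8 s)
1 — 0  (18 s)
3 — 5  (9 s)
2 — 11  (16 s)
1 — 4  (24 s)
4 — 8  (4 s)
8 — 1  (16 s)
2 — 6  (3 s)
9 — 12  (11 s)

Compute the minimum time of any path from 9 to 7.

Running Dijkstra from 9:
9: 0
3: 3  (via 9)
8: 6  (via 3)
0: 7  (via 9)
4: 10  (via 8)
12: 11  (via 9)
5: 12  (via 3)
10: 17  (via 3)
2: 19  (via 12)
1: 22  (via 8)
6: 22  (via 2)
11: 35  (via 2)
7: 46  (via 11)
Shortest route: 9 → 12 → 2 → 11 → 7 = 46 s.

46 s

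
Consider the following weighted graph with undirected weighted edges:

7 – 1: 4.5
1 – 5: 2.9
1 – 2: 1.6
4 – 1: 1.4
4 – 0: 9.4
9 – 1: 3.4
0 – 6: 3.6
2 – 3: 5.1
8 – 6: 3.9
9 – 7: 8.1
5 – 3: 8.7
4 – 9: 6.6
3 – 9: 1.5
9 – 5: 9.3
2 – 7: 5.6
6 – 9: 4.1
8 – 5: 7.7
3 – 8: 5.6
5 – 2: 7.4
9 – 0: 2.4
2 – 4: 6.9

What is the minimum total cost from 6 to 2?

Compare a few routes:
6–0–9–1–2: 3.6+2.4+3.4+1.6 = 11
6–9–3–2: 4.1+1.5+5.1 = 10.7
6–9–1–2: 4.1+3.4+1.6 = 9.1
6–0–9–3–2: 3.6+2.4+1.5+5.1 = 12.6
The minimum is 9.1 via 6–9–1–2.

9.1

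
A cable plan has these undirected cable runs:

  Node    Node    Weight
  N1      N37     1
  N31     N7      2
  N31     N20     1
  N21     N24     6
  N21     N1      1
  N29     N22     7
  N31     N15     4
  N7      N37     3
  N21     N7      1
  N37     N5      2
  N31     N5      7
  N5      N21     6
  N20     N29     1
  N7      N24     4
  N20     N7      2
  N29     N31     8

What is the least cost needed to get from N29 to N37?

Enumerating some paths:
N29–N20–N31–N5–N37: 1+1+7+2 = 11
N29–N20–N31–N7–N21–N1–N37: 1+1+2+1+1+1 = 7
N29–N20–N31–N7–N37: 1+1+2+3 = 7
N29–N20–N7–N37: 1+2+3 = 6
Cheapest is N29–N20–N7–N37 at 6.

6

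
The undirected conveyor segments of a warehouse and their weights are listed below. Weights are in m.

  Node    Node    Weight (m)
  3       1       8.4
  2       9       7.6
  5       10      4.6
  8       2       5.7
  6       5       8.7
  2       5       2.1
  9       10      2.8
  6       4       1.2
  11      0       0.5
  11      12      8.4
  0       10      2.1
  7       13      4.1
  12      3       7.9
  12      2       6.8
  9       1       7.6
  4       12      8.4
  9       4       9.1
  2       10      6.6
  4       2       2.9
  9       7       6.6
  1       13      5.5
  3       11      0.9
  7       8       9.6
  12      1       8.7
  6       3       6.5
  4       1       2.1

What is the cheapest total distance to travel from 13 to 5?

12.6 m

Shortest distances from 13:
13: 0
7: 4.1  (via 13)
1: 5.5  (via 13)
4: 7.6  (via 1)
6: 8.8  (via 4)
2: 10.5  (via 4)
9: 10.7  (via 7)
5: 12.6  (via 2)
Shortest route: 13 → 1 → 4 → 2 → 5 = 12.6 m.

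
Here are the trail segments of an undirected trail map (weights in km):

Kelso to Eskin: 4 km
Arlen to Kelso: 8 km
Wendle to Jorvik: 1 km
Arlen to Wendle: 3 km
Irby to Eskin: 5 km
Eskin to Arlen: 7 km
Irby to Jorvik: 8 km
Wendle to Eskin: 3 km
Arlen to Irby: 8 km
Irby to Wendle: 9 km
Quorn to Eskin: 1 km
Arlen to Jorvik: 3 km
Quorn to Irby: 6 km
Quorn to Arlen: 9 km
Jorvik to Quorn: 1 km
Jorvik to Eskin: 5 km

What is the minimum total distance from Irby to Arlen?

8 km

Candidate routes:
Irby–Arlen: 8 = 8
Irby–Quorn–Jorvik–Arlen: 6+1+3 = 10
Cheapest is Irby–Arlen at 8 km.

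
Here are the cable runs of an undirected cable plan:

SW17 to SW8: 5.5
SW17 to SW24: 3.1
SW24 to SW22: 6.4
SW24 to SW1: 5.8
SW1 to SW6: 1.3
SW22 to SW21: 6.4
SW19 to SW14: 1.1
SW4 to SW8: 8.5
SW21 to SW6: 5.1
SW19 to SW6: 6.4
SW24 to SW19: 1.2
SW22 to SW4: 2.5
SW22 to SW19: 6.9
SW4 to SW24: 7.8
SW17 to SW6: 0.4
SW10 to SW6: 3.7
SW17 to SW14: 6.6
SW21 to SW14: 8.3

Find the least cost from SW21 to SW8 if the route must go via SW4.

Shortest SW21→SW4: SW21 → SW22 → SW4 = 8.9
Shortest SW4→SW8: SW4 → SW8 = 8.5
Total via SW4: 8.9 + 8.5 = 17.4.

17.4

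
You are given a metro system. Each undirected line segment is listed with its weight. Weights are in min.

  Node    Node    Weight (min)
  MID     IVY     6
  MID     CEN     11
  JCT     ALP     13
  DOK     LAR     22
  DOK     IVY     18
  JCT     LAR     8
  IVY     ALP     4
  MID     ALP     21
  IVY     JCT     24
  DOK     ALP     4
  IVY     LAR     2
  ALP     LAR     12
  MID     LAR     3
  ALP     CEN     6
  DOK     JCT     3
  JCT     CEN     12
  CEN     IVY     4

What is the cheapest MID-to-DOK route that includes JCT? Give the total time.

14 min

Best MID to JCT: MID → LAR → JCT costing 11
Shortest JCT→DOK: JCT → DOK = 3
Total via JCT: 11 + 3 = 14 min.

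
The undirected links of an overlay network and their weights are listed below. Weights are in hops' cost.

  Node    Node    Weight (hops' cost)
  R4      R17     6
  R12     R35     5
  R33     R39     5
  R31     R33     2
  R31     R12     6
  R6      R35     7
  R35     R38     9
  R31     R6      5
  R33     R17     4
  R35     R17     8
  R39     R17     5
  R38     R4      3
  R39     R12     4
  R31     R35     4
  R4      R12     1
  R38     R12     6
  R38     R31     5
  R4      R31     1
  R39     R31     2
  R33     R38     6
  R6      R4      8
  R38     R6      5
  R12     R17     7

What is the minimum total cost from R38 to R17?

9 hops' cost

Settle nodes by increasing distance from R38:
R38: 0
R4: 3  (via R38)
R31: 4  (via R4)
R12: 4  (via R4)
R6: 5  (via R38)
R39: 6  (via R31)
R33: 6  (via R38)
R35: 8  (via R31)
R17: 9  (via R4)
Shortest route: R38–R4–R17 = 9 hops' cost.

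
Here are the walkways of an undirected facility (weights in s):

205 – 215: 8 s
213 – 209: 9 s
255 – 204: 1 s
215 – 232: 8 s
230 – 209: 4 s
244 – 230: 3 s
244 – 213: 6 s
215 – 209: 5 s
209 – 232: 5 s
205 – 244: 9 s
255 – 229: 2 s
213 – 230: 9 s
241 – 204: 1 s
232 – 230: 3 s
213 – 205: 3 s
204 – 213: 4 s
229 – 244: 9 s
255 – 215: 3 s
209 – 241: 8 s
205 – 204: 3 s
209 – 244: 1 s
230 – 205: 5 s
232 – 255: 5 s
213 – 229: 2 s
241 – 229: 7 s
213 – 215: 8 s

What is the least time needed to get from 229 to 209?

9 s

Shortest distances from 229:
229: 0
255: 2  (via 229)
213: 2  (via 229)
204: 3  (via 255)
241: 4  (via 204)
205: 5  (via 213)
215: 5  (via 255)
232: 7  (via 255)
244: 8  (via 213)
209: 9  (via 244)
Shortest route: 229 → 213 → 244 → 209 = 9 s.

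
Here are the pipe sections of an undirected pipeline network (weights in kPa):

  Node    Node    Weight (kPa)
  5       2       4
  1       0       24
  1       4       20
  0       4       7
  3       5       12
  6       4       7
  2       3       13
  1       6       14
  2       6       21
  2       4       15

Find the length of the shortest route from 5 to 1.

39 kPa

Candidate routes:
5 - 2 - 4 - 1: 4+15+20 = 39
5 - 2 - 4 - 6 - 1: 4+15+7+14 = 40
The minimum is 39 kPa via 5 - 2 - 4 - 1.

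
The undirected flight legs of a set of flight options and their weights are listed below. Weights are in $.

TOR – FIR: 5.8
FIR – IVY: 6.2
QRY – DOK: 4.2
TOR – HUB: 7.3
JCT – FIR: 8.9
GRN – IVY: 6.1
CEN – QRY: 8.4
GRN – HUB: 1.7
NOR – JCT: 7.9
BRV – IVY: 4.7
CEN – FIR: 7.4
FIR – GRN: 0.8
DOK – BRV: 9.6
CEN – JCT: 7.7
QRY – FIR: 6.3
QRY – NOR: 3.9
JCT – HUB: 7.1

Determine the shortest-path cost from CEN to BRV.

Settle nodes by increasing distance from CEN:
CEN: 0
FIR: 7.4  (via CEN)
JCT: 7.7  (via CEN)
GRN: 8.2  (via FIR)
QRY: 8.4  (via CEN)
HUB: 9.9  (via GRN)
NOR: 12.3  (via QRY)
DOK: 12.6  (via QRY)
TOR: 13.2  (via FIR)
IVY: 13.6  (via FIR)
BRV: 18.3  (via IVY)
Shortest route: CEN–FIR–IVY–BRV = $18.3.

$18.3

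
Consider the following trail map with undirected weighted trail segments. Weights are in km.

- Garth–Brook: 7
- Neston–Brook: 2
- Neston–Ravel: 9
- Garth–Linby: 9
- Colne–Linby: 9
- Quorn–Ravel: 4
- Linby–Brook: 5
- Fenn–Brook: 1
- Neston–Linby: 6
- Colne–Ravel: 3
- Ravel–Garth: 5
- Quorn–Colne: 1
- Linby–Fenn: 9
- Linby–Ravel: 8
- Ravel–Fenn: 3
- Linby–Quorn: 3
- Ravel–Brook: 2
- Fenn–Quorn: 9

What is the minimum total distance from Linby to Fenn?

Shortest distances from Linby:
Linby: 0
Quorn: 3  (via Linby)
Colne: 4  (via Quorn)
Brook: 5  (via Linby)
Fenn: 6  (via Brook)
Shortest route: Linby–Brook–Fenn = 6 km.

6 km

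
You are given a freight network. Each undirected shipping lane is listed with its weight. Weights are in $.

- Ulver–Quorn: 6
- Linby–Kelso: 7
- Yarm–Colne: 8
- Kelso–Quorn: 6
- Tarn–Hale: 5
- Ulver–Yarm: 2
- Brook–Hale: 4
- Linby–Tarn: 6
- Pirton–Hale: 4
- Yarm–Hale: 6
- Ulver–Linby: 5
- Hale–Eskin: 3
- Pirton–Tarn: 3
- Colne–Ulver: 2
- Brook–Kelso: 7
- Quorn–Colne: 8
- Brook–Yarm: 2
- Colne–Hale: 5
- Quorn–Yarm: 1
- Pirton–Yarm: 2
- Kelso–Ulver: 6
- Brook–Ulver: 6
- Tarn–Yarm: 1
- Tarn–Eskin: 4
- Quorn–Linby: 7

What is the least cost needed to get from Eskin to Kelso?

Enumerating some paths:
Eskin → Tarn → Yarm → Quorn → Kelso: 4+1+1+6 = 12
Eskin → Tarn → Yarm → Brook → Kelso: 4+1+2+7 = 14
Eskin → Tarn → Yarm → Ulver → Kelso: 4+1+2+6 = 13
The minimum is $12 via Eskin → Tarn → Yarm → Quorn → Kelso.

$12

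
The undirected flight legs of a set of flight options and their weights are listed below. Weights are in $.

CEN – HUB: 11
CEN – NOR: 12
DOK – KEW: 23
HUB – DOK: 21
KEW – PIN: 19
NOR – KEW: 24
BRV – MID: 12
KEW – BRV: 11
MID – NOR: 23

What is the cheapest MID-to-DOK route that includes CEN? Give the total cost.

$67

Best MID to CEN: MID–NOR–CEN costing 35
Shortest CEN→DOK: CEN–HUB–DOK = 32
Total via CEN: 35 + 32 = $67.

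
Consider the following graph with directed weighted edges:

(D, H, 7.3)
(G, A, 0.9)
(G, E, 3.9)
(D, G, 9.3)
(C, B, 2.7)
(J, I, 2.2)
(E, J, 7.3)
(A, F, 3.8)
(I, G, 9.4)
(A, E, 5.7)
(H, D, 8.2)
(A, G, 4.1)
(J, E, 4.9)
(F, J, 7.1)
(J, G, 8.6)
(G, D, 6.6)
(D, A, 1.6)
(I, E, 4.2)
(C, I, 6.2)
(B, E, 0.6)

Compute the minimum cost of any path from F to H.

29.6

Settle nodes by increasing distance from F:
F: 0
J: 7.1  (via F)
I: 9.3  (via J)
E: 12  (via J)
G: 15.7  (via J)
A: 16.6  (via G)
D: 22.3  (via G)
H: 29.6  (via D)
Shortest route: F–J–G–D–H = 29.6.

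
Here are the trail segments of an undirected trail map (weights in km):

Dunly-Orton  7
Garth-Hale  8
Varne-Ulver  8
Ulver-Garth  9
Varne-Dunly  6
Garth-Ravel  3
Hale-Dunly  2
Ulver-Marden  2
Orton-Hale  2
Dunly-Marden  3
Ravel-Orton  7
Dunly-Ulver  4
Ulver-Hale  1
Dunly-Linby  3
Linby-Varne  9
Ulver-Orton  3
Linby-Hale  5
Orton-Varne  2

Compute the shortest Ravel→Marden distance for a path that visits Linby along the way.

20 km

Shortest Ravel→Linby: Ravel–Orton–Hale–Linby = 14
Best Linby to Marden: Linby–Dunly–Marden costing 6
Total via Linby: 14 + 6 = 20 km.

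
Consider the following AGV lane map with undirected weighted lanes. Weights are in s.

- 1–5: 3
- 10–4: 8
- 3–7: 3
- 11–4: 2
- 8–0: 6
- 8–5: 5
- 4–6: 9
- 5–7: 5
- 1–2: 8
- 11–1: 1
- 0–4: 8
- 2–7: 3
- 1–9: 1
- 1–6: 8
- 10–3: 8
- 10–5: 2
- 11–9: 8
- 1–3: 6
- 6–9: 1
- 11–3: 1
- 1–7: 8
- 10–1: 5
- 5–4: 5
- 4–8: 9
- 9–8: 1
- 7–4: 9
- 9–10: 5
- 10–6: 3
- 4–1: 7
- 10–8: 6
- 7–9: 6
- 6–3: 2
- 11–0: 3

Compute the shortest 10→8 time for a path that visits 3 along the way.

Best 10 to 3: 10–6–3 costing 5
Shortest 3→8: 3–11–1–9–8 = 4
Total via 3: 5 + 4 = 9 s.

9 s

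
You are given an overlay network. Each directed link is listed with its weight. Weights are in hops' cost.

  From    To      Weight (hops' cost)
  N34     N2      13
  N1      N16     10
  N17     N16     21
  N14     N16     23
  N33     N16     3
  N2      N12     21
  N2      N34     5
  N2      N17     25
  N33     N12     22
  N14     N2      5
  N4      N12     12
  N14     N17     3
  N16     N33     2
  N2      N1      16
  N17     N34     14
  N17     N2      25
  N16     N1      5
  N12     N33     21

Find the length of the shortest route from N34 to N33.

41 hops' cost

Shortest distances from N34:
N34: 0
N2: 13  (via N34)
N1: 29  (via N2)
N12: 34  (via N2)
N17: 38  (via N2)
N16: 39  (via N1)
N33: 41  (via N16)
Shortest route: N34–N2–N1–N16–N33 = 41 hops' cost.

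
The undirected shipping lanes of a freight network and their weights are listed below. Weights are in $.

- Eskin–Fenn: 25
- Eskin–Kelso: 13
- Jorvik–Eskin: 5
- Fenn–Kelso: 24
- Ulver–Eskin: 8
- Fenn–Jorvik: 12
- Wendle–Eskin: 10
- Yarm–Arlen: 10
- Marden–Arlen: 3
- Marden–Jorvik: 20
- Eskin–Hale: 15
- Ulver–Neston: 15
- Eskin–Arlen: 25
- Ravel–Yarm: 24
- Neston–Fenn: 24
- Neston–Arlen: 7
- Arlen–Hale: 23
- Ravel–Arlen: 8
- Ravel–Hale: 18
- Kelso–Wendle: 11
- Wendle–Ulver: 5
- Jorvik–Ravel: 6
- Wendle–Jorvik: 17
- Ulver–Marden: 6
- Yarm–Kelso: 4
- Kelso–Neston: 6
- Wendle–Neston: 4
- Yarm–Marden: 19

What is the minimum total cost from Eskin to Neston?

Running Dijkstra from Eskin:
Eskin: 0
Jorvik: 5  (via Eskin)
Ulver: 8  (via Eskin)
Wendle: 10  (via Eskin)
Ravel: 11  (via Jorvik)
Kelso: 13  (via Eskin)
Marden: 14  (via Ulver)
Neston: 14  (via Wendle)
Shortest route: Eskin–Wendle–Neston = $14.

$14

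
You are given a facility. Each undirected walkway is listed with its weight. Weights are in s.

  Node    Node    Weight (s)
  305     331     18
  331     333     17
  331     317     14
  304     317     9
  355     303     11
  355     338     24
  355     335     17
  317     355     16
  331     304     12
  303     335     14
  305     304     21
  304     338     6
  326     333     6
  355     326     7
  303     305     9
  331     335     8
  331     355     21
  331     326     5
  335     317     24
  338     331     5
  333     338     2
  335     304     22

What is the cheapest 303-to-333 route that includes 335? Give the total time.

29 s

Best 303 to 335: 303–335 costing 14
Shortest 335→333: 335–331–338–333 = 15
Total via 335: 14 + 15 = 29 s.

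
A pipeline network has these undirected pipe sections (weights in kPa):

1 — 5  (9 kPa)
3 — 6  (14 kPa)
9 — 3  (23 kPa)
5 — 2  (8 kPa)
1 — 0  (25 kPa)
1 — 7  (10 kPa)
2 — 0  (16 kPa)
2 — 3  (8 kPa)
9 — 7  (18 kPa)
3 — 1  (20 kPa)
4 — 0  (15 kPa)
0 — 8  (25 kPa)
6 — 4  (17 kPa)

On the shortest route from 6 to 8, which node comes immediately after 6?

4

Candidate routes:
6–3–2–0–8: 14+8+16+25 = 63
6–3–1–0–8: 14+20+25+25 = 84
6–3–2–5–1–0–8: 14+8+8+9+25+25 = 89
6–4–0–8: 17+15+25 = 57
Cheapest is 6–4–0–8 at 57 kPa.
So from 6 the first move is to 4.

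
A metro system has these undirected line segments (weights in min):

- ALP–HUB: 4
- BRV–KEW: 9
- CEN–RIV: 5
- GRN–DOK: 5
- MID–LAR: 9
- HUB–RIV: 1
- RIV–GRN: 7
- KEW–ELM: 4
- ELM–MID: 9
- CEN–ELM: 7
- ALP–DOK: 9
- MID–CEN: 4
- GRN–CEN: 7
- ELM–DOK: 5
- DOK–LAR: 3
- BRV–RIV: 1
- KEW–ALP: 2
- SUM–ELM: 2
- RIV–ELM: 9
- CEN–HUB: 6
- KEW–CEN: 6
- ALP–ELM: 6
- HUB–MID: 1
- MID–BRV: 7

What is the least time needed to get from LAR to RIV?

11 min

Enumerating some paths:
LAR–DOK–ALP–HUB–RIV: 3+9+4+1 = 17
LAR–DOK–GRN–RIV: 3+5+7 = 15
LAR–MID–BRV–RIV: 9+7+1 = 17
LAR–MID–HUB–RIV: 9+1+1 = 11
The minimum is 11 min via LAR–MID–HUB–RIV.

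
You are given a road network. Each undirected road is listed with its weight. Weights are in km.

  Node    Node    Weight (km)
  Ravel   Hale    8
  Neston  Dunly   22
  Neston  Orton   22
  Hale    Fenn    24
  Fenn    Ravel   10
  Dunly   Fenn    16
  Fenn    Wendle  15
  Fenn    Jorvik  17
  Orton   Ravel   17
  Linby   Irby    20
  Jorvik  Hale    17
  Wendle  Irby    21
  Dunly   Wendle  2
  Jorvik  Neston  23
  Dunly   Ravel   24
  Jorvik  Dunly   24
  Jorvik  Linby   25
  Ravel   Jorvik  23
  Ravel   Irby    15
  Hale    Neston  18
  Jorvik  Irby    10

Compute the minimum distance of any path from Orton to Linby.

52 km

Candidate routes:
Orton → Ravel → Irby → Linby: 17+15+20 = 52
Orton → Ravel → Jorvik → Linby: 17+23+25 = 65
Orton → Ravel → Irby → Jorvik → Linby: 17+15+10+25 = 67
Cheapest is Orton → Ravel → Irby → Linby at 52 km.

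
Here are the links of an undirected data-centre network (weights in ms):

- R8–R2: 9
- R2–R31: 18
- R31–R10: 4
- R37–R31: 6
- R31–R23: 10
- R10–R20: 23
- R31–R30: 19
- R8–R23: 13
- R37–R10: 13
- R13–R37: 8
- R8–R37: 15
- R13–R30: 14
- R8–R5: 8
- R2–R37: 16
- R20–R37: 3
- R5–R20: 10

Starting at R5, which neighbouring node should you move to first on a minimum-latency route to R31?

Candidate routes:
R5 - R20 - R37 - R31: 10+3+6 = 19
R5 - R20 - R37 - R10 - R31: 10+3+13+4 = 30
R5 - R8 - R37 - R31: 8+15+6 = 29
Cheapest is R5 - R20 - R37 - R31 at 19 ms.
So from R5 the first move is to R20.

R20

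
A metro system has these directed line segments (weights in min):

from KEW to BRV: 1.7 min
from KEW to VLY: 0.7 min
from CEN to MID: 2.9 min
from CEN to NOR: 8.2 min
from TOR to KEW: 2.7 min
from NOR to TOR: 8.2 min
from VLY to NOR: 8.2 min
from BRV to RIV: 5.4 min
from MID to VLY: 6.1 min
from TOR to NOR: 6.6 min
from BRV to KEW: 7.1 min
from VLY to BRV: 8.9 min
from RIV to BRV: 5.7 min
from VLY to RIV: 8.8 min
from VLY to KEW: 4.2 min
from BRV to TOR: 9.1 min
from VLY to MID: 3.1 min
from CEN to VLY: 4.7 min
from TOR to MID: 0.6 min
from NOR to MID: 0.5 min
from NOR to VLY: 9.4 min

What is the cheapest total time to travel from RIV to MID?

Settle nodes by increasing distance from RIV:
RIV: 0
BRV: 5.7  (via RIV)
KEW: 12.8  (via BRV)
VLY: 13.5  (via KEW)
TOR: 14.8  (via BRV)
MID: 15.4  (via TOR)
Shortest route: RIV–BRV–TOR–MID = 15.4 min.

15.4 min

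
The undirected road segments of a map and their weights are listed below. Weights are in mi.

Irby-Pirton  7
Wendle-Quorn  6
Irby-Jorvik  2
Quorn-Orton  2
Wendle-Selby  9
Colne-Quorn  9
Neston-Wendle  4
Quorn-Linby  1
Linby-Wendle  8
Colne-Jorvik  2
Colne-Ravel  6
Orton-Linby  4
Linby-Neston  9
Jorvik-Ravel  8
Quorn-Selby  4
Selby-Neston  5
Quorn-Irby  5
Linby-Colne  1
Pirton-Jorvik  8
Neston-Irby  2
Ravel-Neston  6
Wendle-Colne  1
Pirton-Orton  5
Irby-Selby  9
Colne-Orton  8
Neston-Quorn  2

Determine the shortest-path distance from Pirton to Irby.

Shortest distances from Pirton:
Pirton: 0
Orton: 5  (via Pirton)
Irby: 7  (via Pirton)
Shortest route: Pirton → Irby = 7 mi.

7 mi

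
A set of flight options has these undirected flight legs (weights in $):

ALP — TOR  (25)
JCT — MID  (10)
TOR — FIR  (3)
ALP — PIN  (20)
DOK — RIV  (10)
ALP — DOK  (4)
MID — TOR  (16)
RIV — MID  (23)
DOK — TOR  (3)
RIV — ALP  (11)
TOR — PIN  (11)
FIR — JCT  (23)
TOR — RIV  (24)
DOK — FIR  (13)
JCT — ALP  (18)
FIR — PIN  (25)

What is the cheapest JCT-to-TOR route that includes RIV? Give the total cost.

$42

Best JCT to RIV: JCT → ALP → RIV costing 29
Best RIV to TOR: RIV → DOK → TOR costing 13
Total via RIV: 29 + 13 = $42.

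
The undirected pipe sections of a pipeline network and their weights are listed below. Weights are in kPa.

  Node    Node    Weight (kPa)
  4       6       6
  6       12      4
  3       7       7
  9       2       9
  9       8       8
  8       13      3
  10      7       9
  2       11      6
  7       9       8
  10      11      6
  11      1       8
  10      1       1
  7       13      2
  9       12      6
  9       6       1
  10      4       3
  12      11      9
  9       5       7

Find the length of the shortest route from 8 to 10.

Shortest distances from 8:
8: 0
13: 3  (via 8)
7: 5  (via 13)
9: 8  (via 8)
6: 9  (via 9)
3: 12  (via 7)
12: 13  (via 6)
10: 14  (via 7)
Shortest route: 8 → 13 → 7 → 10 = 14 kPa.

14 kPa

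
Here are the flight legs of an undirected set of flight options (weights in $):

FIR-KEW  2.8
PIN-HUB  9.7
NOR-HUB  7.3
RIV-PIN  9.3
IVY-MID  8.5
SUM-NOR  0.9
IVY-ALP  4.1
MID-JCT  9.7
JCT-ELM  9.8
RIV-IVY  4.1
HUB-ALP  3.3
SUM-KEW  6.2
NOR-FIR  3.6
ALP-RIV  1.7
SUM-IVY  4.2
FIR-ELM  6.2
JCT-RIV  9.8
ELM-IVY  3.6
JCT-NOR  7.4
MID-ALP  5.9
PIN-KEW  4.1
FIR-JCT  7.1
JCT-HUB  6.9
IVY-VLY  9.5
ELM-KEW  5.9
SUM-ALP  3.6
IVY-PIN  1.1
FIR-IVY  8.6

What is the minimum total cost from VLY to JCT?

$22

Compare a few routes:
VLY–IVY–ALP–HUB–JCT: 9.5+4.1+3.3+6.9 = 23.8
VLY–IVY–ELM–JCT: 9.5+3.6+9.8 = 22.9
VLY–IVY–SUM–NOR–JCT: 9.5+4.2+0.9+7.4 = 22
VLY–IVY–RIV–JCT: 9.5+4.1+9.8 = 23.4
The minimum is $22 via VLY–IVY–SUM–NOR–JCT.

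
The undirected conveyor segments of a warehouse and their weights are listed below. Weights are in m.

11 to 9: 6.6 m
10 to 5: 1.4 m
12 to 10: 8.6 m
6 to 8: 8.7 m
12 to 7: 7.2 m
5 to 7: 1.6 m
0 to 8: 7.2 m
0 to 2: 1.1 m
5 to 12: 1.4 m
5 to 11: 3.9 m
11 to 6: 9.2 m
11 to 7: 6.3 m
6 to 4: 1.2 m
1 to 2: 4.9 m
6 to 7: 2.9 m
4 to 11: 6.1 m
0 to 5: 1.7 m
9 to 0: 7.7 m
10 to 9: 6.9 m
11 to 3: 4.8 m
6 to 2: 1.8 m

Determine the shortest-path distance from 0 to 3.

Shortest distances from 0:
0: 0
2: 1.1  (via 0)
5: 1.7  (via 0)
6: 2.9  (via 2)
10: 3.1  (via 5)
12: 3.1  (via 5)
7: 3.3  (via 5)
4: 4.1  (via 6)
11: 5.6  (via 5)
1: 6  (via 2)
8: 7.2  (via 0)
9: 7.7  (via 0)
3: 10.4  (via 11)
Shortest route: 0–5–11–3 = 10.4 m.

10.4 m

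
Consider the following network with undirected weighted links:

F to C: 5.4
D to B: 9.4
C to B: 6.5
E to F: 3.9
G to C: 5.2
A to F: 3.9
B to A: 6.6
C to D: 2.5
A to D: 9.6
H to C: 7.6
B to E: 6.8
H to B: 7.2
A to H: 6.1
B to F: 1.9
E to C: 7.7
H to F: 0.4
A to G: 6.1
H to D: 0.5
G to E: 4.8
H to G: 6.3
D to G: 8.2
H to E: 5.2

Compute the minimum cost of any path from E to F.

3.9

Compare a few routes:
E–H–F: 5.2+0.4 = 5.6
E–F: 3.9 = 3.9
Cheapest is E–F at 3.9.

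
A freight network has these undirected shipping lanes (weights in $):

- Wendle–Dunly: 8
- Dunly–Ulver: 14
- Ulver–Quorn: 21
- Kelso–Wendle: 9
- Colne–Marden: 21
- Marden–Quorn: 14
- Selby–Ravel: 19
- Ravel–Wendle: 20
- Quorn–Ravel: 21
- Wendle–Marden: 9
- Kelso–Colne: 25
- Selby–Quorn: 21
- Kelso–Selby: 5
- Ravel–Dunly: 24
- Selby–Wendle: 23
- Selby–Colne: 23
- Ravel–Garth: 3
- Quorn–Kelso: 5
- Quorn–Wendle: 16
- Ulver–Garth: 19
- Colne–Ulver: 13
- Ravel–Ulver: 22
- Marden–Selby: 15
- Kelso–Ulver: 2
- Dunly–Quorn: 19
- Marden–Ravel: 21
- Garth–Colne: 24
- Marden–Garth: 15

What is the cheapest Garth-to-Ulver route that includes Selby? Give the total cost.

$29

Shortest Garth→Selby: Garth–Ravel–Selby = 22
Best Selby to Ulver: Selby–Kelso–Ulver costing 7
Total via Selby: 22 + 7 = $29.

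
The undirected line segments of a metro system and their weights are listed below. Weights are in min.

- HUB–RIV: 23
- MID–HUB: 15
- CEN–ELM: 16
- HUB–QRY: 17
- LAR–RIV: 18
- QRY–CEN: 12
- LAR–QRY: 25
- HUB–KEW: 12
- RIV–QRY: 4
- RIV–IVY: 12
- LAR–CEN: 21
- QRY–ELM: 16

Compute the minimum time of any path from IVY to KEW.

45 min

Candidate routes:
IVY–RIV–LAR–CEN–QRY–HUB–KEW: 12+18+21+12+17+12 = 92
IVY–RIV–QRY–HUB–KEW: 12+4+17+12 = 45
IVY–RIV–HUB–KEW: 12+23+12 = 47
IVY–RIV–LAR–QRY–HUB–KEW: 12+18+25+17+12 = 84
The minimum is 45 min via IVY–RIV–QRY–HUB–KEW.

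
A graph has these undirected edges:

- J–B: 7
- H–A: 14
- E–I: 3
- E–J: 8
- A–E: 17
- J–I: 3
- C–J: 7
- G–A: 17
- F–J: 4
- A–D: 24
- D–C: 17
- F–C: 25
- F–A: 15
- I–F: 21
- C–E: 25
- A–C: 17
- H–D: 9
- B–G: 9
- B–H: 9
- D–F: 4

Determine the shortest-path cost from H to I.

Shortest distances from H:
H: 0
B: 9  (via H)
D: 9  (via H)
F: 13  (via D)
A: 14  (via H)
J: 16  (via B)
G: 18  (via B)
I: 19  (via J)
Shortest route: H–B–J–I = 19.

19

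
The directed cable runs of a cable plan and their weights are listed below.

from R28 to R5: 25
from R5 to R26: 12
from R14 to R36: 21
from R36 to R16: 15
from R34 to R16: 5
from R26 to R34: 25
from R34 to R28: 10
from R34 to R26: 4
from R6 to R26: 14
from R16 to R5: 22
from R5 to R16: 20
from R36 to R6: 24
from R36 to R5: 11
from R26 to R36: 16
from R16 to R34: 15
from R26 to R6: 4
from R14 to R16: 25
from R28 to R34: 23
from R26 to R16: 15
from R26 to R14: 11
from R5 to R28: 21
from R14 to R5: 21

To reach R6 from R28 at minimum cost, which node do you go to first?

R34

Enumerating some paths:
R28 - R5 - R26 - R6: 25+12+4 = 41
R28 - R34 - R26 - R6: 23+4+4 = 31
Cheapest is R28 - R34 - R26 - R6 at 31.
So from R28 the first move is to R34.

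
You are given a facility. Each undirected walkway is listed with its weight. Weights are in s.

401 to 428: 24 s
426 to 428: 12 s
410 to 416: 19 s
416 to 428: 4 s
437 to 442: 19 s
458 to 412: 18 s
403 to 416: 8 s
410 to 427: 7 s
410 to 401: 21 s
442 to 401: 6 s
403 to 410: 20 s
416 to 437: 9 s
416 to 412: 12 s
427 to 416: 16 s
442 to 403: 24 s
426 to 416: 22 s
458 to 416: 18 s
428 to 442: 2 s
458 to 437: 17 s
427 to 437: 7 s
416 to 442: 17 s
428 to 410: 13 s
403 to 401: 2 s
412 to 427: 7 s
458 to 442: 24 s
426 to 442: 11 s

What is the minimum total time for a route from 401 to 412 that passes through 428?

24 s

Shortest 401→428: 401–442–428 = 8
Shortest 428→412: 428–416–412 = 16
Total via 428: 8 + 16 = 24 s.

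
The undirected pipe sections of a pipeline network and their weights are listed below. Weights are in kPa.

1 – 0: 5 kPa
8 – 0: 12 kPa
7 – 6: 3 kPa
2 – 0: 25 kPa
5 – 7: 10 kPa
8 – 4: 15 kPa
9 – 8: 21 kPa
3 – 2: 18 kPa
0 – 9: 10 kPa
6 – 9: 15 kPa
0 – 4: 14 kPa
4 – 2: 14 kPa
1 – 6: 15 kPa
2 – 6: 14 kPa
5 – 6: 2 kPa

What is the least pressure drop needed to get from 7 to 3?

35 kPa

Running Dijkstra from 7:
7: 0
6: 3  (via 7)
5: 5  (via 6)
2: 17  (via 6)
1: 18  (via 6)
9: 18  (via 6)
0: 23  (via 1)
4: 31  (via 2)
3: 35  (via 2)
Shortest route: 7–6–2–3 = 35 kPa.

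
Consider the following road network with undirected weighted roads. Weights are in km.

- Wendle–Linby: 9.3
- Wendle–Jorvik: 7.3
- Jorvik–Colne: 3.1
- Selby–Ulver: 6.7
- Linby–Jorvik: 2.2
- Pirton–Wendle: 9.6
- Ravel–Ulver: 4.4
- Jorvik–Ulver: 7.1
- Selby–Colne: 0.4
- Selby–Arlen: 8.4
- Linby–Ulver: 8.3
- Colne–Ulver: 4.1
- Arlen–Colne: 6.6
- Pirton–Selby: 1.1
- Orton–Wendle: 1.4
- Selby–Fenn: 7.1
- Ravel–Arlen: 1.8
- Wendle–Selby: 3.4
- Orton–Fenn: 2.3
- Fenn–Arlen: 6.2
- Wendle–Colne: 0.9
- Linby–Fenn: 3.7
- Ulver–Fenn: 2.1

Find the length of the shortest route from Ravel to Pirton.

Candidate routes:
Ravel–Arlen–Colne–Selby–Pirton: 1.8+6.6+0.4+1.1 = 9.9
Ravel–Ulver–Colne–Selby–Pirton: 4.4+4.1+0.4+1.1 = 10
Ravel–Arlen–Selby–Pirton: 1.8+8.4+1.1 = 11.3
The minimum is 9.9 km via Ravel–Arlen–Colne–Selby–Pirton.

9.9 km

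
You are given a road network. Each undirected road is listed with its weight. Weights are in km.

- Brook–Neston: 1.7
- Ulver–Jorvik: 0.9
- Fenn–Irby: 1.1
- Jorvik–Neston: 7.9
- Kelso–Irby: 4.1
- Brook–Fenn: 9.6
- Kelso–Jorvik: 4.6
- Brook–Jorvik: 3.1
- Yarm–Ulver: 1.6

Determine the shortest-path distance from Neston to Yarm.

Running Dijkstra from Neston:
Neston: 0
Brook: 1.7  (via Neston)
Jorvik: 4.8  (via Brook)
Ulver: 5.7  (via Jorvik)
Yarm: 7.3  (via Ulver)
Shortest route: Neston → Brook → Jorvik → Ulver → Yarm = 7.3 km.

7.3 km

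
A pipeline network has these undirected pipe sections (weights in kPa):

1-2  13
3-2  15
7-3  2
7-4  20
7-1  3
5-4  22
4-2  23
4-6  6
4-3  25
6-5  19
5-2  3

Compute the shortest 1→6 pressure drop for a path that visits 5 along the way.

35 kPa

Shortest 1→5: 1–2–5 = 16
Best 5 to 6: 5–6 costing 19
Total via 5: 16 + 19 = 35 kPa.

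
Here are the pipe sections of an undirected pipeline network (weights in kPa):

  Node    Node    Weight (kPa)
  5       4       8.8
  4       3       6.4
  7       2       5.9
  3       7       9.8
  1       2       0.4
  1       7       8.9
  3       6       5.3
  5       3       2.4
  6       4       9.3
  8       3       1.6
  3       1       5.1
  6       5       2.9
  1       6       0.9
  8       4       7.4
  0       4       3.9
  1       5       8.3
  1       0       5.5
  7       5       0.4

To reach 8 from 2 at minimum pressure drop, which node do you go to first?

1

Compare a few routes:
2 - 1 - 3 - 8: 0.4+5.1+1.6 = 7.1
2 - 1 - 6 - 5 - 3 - 8: 0.4+0.9+2.9+2.4+1.6 = 8.2
The minimum is 7.1 kPa via 2 - 1 - 3 - 8.
So from 2 the first move is to 1.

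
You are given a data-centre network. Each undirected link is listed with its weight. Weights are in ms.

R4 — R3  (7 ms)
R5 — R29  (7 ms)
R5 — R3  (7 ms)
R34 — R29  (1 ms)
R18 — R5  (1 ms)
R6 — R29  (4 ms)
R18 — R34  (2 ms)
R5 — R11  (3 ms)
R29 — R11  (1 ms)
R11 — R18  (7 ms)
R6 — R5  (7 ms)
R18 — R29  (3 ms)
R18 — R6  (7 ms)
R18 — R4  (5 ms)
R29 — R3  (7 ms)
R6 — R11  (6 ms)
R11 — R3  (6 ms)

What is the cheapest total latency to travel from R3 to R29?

7 ms

Settle nodes by increasing distance from R3:
R3: 0
R11: 6  (via R3)
R5: 7  (via R3)
R4: 7  (via R3)
R29: 7  (via R3)
Shortest route: R3 → R29 = 7 ms.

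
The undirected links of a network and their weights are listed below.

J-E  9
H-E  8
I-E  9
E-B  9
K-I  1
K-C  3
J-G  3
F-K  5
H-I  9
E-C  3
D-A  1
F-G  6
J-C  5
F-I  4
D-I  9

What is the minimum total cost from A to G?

Settle nodes by increasing distance from A:
A: 0
D: 1  (via A)
I: 10  (via D)
K: 11  (via I)
C: 14  (via K)
F: 14  (via I)
E: 17  (via C)
H: 19  (via I)
J: 19  (via C)
G: 20  (via F)
Shortest route: A → D → I → F → G = 20.

20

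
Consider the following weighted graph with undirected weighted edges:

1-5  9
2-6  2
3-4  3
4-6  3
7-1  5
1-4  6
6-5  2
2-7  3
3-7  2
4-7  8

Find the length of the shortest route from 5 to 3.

Candidate routes:
5–6–4–3: 2+3+3 = 8
5–6–2–7–3: 2+2+3+2 = 9
The minimum is 8 via 5–6–4–3.

8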